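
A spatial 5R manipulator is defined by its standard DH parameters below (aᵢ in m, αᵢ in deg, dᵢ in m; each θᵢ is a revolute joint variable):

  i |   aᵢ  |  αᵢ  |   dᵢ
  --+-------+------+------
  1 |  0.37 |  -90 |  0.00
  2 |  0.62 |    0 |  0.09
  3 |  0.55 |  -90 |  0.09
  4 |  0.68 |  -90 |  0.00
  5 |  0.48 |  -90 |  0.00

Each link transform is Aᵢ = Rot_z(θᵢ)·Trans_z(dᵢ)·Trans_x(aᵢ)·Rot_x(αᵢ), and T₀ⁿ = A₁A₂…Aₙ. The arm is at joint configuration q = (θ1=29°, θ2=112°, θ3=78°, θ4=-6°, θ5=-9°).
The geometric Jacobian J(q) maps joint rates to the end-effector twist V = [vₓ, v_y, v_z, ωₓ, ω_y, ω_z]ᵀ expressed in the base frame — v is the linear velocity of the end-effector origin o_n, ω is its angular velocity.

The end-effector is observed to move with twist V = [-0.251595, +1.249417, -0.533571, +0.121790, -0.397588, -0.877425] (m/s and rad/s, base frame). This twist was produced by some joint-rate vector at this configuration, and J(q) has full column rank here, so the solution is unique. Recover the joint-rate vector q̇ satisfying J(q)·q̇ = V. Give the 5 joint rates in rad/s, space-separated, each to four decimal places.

o_n = [-1.4762, -0.4745, -0.2061]
J₁: ẑ×o_n = [0.4745, -1.4762, 0.0000], ω = ẑ
J2: z=[-0.4848, 0.8746, 0.0000] o=[0.3236, 0.1794, 0.0000] → [-0.1803, -0.0999, 1.8912, -0.4848, 0.8746, 0.0000]
J3: z=[-0.4848, 0.8746, 0.0000] o=[0.0768, 0.1455, -0.5749] → [0.3225, 0.1788, 1.6589, -0.4848, 0.8746, 0.0000]
J4: z=[0.1519, 0.0842, 0.9848] o=[-0.4405, -0.0384, -0.4793] → [0.4525, -1.0615, 0.0209, 0.1519, 0.0842, 0.9848]
J5: z=[0.3921, -0.9197, 0.0182] o=[-1.0575, -0.2991, -0.3619] → [-0.1401, -0.0687, -0.4539, 0.3921, -0.9197, 0.0182]
q̇ = J⁺·V = [-0.5220, -0.5020, 0.3160, -0.3650, 0.2220]

-0.5220 -0.5020 0.3160 -0.3650 0.2220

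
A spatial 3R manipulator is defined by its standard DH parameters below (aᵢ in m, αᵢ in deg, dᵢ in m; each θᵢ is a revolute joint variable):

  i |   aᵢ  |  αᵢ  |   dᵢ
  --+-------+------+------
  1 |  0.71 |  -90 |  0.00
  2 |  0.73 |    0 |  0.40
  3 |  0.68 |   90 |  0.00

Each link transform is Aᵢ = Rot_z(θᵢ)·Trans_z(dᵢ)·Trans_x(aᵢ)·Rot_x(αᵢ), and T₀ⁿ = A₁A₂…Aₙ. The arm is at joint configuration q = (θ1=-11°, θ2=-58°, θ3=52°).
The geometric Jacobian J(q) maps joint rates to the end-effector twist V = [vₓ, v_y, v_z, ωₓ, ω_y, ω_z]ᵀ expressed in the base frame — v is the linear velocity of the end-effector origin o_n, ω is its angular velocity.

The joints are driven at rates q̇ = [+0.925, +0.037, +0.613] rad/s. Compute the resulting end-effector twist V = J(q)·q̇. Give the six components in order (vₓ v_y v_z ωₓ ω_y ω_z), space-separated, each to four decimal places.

o_n = [1.8169, 0.0543, 0.6902]
J₁: ẑ×o_n = [-0.0543, 1.8169, 0.0000], ω = ẑ
J2: z=[0.1908, 0.9816, 0.0000] o=[0.6970, -0.1355, 0.0000] → [0.6775, -0.1317, -1.0631, 0.1908, 0.9816, 0.0000]
J3: z=[0.1908, 0.9816, 0.0000] o=[1.1530, 0.1834, 0.6191] → [0.0698, -0.0136, -0.6763, 0.1908, 0.9816, 0.0000]
V = J·q̇ = [0.0176, 1.6674, -0.4539, 0.1240, 0.6381, 0.9250]

0.0176 1.6674 -0.4539 0.1240 0.6381 0.9250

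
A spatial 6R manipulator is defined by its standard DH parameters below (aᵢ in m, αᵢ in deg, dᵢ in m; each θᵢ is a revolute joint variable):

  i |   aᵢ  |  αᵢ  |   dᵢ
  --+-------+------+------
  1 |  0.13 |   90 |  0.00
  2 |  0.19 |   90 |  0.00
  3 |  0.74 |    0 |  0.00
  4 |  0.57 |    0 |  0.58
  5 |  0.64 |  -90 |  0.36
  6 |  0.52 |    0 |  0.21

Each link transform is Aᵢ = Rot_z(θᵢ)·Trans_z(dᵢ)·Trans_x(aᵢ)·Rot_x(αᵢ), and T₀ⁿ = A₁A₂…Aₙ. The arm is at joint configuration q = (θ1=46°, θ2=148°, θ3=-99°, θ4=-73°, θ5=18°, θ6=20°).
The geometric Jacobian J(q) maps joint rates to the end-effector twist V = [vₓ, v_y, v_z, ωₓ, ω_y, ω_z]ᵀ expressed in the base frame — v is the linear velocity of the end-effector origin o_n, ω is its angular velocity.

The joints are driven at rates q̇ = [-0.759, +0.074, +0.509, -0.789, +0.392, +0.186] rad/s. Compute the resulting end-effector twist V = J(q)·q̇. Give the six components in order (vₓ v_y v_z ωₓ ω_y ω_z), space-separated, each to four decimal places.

o_n = [0.1285, 2.2834, -0.1022]
J₁: ẑ×o_n = [-2.2834, 0.1285, 0.0000], ω = ẑ
J2: z=[0.7193, -0.6947, 0.0000] o=[0.0903, 0.0935, 0.0000] → [0.0710, 0.0735, 1.6018, 0.7193, -0.6947, 0.0000]
J3: z=[0.3681, 0.3812, 0.8480] o=[-0.0216, -0.0224, 0.1007] → [-2.0328, 0.2020, 0.7916, 0.3681, 0.3812, 0.8480]
J4: z=[0.3681, 0.3812, 0.8480] o=[-0.4792, 0.5559, 0.0393] → [-1.5189, 0.5675, 0.4042, 0.3681, 0.3812, 0.8480]
J5: z=[0.3681, 0.3812, 0.8480] o=[0.0098, 1.1765, 0.2321] → [-1.0661, 0.2238, 0.3622, 0.3681, 0.3812, 0.8480]
J6: z=[-0.9048, 0.3569, 0.2323] o=[0.2793, 1.8595, 0.2326] → [-0.2180, -0.3379, -0.3297, -0.9048, 0.3569, 0.2323]
V = J·q̇ = [1.4436, -0.4122, 0.2832, -0.0738, 0.0577, -0.6208]

1.4436 -0.4122 0.2832 -0.0738 0.0577 -0.6208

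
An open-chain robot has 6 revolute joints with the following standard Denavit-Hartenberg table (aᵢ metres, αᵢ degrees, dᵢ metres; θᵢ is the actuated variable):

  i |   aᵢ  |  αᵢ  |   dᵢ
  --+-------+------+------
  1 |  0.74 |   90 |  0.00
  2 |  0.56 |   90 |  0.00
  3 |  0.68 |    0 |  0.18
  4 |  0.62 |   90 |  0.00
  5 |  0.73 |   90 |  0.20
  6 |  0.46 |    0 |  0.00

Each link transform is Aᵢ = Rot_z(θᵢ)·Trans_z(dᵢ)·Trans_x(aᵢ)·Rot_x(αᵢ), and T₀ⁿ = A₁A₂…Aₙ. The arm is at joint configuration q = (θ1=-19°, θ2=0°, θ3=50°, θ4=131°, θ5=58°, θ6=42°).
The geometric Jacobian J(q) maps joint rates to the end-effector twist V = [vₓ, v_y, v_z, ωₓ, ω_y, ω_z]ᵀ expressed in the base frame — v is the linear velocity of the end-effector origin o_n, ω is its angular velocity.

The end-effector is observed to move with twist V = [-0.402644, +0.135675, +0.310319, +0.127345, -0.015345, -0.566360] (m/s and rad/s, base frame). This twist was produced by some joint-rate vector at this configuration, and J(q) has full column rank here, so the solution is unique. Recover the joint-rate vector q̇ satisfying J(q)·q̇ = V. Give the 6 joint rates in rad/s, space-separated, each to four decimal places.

o_n = [0.1828, -1.1289, -1.0890]
J₁: ẑ×o_n = [1.1289, 0.1828, -0.0000], ω = ẑ
J2: z=[-0.3256, -0.9455, 0.0000] o=[0.6997, -0.2409, 0.0000] → [1.0296, -0.3545, -0.1996, -0.3256, -0.9455, 0.0000]
J3: z=[-0.0000, -0.0000, -1.0000] o=[1.2292, -0.4232, 0.0000] → [-0.7057, 1.0463, -0.0000, -0.0000, -0.0000, -1.0000]
J4: z=[-0.0000, -0.0000, -1.0000] o=[1.4729, -1.0581, -0.1800] → [-0.0709, 1.2900, -0.0000, -0.0000, -0.0000, -1.0000]
J5: z=[-0.3420, -0.9397, 0.0000] o=[0.8903, -0.8460, -0.1800] → [0.8542, -0.3109, -0.5680, -0.3420, -0.9397, 0.0000]
J6: z=[-0.7969, 0.2900, 0.5299] o=[0.4583, -0.9017, -0.7991] → [0.0364, -0.3770, 0.2610, -0.7969, 0.2900, 0.5299]
q̇ = J⁺·V = [-0.3150, 0.8890, 0.2530, -0.0700, -0.9180, -0.1290]

-0.3150 0.8890 0.2530 -0.0700 -0.9180 -0.1290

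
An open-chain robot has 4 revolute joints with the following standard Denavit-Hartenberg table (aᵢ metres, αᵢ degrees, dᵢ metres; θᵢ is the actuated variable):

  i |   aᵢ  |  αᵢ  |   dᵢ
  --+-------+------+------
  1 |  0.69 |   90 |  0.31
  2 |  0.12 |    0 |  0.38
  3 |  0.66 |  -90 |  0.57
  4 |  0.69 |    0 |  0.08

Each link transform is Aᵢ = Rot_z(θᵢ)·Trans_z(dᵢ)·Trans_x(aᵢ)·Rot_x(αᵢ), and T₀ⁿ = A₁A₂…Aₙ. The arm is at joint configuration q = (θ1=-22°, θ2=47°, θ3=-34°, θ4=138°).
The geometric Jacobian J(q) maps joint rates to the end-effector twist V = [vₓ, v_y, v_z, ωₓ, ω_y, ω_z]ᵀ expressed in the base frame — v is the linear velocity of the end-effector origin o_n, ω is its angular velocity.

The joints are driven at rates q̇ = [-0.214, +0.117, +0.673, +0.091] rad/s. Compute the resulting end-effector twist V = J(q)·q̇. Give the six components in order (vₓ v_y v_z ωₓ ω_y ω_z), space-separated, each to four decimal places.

-0.3151 -0.1301 0.0992 -0.3149 -0.7248 -0.1253

o_n = [0.6490, -0.7889, 0.5088]
J₁: ẑ×o_n = [0.7889, 0.6490, -0.0000], ω = ẑ
J2: z=[-0.3746, -0.9272, 0.0000] o=[0.6398, -0.2585, 0.3100] → [-0.1844, 0.0745, 0.2073, -0.3746, -0.9272, 0.0000]
J3: z=[-0.3746, -0.9272, 0.0000] o=[0.5733, -0.6415, 0.3978] → [-0.1030, 0.0416, 0.1255, -0.3746, -0.9272, 0.0000]
J4: z=[-0.2086, 0.0843, 0.9744] o=[0.9560, -1.4109, 0.5462] → [-0.6092, -0.3069, -0.1039, -0.2086, 0.0843, 0.9744]
V = J·q̇ = [-0.3151, -0.1301, 0.0992, -0.3149, -0.7248, -0.1253]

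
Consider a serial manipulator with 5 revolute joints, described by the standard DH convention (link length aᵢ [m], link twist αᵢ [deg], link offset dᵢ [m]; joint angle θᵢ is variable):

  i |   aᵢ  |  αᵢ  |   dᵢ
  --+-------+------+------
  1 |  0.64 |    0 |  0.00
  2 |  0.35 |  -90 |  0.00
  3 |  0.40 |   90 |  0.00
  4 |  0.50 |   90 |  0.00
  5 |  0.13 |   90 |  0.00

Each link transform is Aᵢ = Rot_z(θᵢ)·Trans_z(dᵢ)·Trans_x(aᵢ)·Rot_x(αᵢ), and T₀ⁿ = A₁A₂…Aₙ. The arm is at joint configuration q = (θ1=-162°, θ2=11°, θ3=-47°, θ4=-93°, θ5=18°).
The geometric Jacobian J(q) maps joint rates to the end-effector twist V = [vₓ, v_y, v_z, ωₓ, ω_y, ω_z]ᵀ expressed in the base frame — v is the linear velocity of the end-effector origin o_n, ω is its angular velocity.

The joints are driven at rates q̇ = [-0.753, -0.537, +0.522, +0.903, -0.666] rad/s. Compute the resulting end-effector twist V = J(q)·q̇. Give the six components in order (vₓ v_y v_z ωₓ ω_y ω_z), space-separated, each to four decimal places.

-0.3532 1.2518 0.2387 0.4171 -0.3258 -0.1877

o_n = [-1.4102, 0.0700, 0.2961]
J₁: ẑ×o_n = [-0.0700, -1.4102, 0.0000], ω = ẑ
J2: z=[0.0000, 0.0000, 1.0000] o=[-0.6087, -0.1978, 0.0000] → [-0.2678, -0.8015, 0.0000, 0.0000, 0.0000, 1.0000]
J3: z=[0.4848, -0.8746, 0.0000] o=[-0.9148, -0.3675, 0.0000] → [-0.2589, -0.1435, -0.2212, 0.4848, -0.8746, 0.0000]
J4: z=[0.6397, 0.3546, 0.6820] o=[-1.1534, -0.4997, 0.2925] → [-0.3873, -0.1774, 0.4555, 0.6397, 0.3546, 0.6820]
J5: z=[0.6210, 0.2844, -0.7304] o=[-1.3799, -0.0543, 0.2734] → [0.0973, 0.0081, 0.0859, 0.6210, 0.2844, -0.7304]
V = J·q̇ = [-0.3532, 1.2518, 0.2387, 0.4171, -0.3258, -0.1877]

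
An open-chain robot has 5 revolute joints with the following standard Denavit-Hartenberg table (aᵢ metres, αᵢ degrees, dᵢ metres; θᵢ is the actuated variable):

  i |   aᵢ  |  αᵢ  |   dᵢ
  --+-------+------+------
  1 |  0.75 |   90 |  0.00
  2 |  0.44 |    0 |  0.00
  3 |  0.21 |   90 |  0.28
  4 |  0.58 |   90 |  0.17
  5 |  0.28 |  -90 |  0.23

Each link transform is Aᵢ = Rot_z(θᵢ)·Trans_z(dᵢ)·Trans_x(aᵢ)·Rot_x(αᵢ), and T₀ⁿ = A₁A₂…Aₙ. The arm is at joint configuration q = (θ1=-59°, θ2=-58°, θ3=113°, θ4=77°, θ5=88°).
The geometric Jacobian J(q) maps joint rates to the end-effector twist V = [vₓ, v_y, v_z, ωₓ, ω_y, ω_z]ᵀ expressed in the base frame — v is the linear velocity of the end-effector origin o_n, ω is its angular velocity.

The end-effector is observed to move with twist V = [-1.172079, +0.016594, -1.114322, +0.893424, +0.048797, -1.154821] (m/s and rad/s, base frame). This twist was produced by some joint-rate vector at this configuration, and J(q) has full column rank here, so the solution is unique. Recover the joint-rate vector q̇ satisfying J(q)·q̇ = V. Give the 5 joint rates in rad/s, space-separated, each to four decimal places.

-0.3540 -0.7720 -0.1150 0.8020 -0.4270

o_n = [0.1753, -1.8508, -0.1669]
J₁: ẑ×o_n = [1.8508, 0.1753, -0.0000], ω = ẑ
J2: z=[-0.8572, -0.5150, 0.0000] o=[0.3863, -0.6429, 0.0000] → [0.0859, -0.1430, 0.9267, -0.8572, -0.5150, 0.0000]
J3: z=[-0.8572, -0.5150, 0.0000] o=[0.5064, -0.8427, -0.3731] → [-0.1062, 0.1768, 0.6936, -0.8572, -0.5150, 0.0000]
J4: z=[0.4219, -0.7022, -0.5736] o=[0.3284, -1.0902, -0.2011] → [-0.4603, 0.0733, -0.4283, 0.4219, -0.7022, -0.5736]
J5: z=[0.4807, -0.3632, 0.7982] o=[-0.0458, -1.5648, -0.1918] → [0.2192, 0.1645, -0.0572, 0.4807, -0.3632, 0.7982]
q̇ = J⁺·V = [-0.3540, -0.7720, -0.1150, 0.8020, -0.4270]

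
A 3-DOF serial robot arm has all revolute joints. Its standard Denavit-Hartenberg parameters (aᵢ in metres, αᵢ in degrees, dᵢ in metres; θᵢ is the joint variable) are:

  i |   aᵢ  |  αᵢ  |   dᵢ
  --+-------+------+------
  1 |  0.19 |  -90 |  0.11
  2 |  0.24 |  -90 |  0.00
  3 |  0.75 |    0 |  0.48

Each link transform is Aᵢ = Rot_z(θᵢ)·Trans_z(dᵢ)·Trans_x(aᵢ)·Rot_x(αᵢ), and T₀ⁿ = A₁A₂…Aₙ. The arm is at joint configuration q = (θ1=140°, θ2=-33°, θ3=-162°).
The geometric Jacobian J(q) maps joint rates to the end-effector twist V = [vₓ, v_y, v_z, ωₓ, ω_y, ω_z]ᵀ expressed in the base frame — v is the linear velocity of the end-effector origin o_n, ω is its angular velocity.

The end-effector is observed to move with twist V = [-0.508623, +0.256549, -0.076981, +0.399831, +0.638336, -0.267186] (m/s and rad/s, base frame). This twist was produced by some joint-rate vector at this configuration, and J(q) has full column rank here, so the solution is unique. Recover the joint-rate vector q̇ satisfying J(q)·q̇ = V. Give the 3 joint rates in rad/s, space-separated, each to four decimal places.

o_n = [-0.1907, -0.1425, -0.5503]
J₁: ẑ×o_n = [0.1425, -0.1907, 0.0000], ω = ẑ
J2: z=[-0.6428, -0.7660, 0.0000] o=[-0.1455, 0.1221, 0.1100] → [0.5058, -0.4245, 0.1355, -0.6428, -0.7660, 0.0000]
J3: z=[-0.4172, 0.3501, -0.8387] o=[-0.2997, 0.2515, 0.2407] → [-0.6074, -0.4215, 0.1262, -0.4172, 0.3501, -0.8387]
q̇ = J⁺·V = [-0.1070, -0.7460, 0.1910]

-0.1070 -0.7460 0.1910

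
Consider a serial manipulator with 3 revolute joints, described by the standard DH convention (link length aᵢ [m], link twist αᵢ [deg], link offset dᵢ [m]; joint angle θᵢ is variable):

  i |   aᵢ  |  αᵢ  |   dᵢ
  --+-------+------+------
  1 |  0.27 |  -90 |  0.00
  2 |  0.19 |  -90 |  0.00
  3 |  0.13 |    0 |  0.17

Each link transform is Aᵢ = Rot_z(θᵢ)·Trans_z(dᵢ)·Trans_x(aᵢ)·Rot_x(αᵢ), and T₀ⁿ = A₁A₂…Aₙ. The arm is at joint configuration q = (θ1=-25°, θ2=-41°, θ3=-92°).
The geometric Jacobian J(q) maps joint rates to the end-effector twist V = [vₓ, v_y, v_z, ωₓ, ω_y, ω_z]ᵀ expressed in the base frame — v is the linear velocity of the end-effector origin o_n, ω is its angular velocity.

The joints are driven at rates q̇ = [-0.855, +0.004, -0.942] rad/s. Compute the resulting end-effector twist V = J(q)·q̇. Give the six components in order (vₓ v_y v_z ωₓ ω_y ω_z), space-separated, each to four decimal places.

-0.1733 -0.4159 -0.0813 -0.5584 0.2648 -0.1441

o_n = [0.5275, -0.1026, -0.0066]
J₁: ẑ×o_n = [0.1026, 0.5275, -0.0000], ω = ẑ
J2: z=[0.4226, 0.9063, 0.0000] o=[0.2447, -0.1141, 0.0000] → [-0.0060, 0.0028, -0.2515, 0.4226, 0.9063, 0.0000]
J3: z=[0.5946, -0.2773, -0.7547] o=[0.3747, -0.1747, 0.1247] → [0.0908, -0.0373, 0.0852, 0.5946, -0.2773, -0.7547]
V = J·q̇ = [-0.1733, -0.4159, -0.0813, -0.5584, 0.2648, -0.1441]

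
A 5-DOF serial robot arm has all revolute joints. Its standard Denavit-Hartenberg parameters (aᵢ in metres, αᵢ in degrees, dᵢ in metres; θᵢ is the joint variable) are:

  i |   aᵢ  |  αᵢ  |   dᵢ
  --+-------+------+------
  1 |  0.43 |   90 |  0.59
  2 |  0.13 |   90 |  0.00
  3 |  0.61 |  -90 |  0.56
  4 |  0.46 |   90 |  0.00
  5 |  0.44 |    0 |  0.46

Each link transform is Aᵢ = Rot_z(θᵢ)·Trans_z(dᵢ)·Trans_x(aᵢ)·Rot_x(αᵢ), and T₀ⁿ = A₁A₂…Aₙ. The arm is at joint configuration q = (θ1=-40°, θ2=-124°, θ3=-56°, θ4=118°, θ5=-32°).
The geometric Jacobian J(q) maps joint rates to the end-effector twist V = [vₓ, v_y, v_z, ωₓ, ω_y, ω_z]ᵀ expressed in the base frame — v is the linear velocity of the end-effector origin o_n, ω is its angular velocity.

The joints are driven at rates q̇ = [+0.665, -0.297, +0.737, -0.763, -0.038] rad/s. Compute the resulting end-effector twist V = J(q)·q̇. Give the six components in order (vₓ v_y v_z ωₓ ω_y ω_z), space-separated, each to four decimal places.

o_n = [0.8724, 0.1146, 0.1338]
J₁: ẑ×o_n = [-0.1146, 0.8724, 0.0000], ω = ẑ
J2: z=[-0.6428, -0.7660, 0.0000] o=[0.3294, -0.2764, 0.5900] → [0.3495, -0.2933, 0.1646, -0.6428, -0.7660, 0.0000]
J3: z=[-0.6351, 0.5329, 0.5592] o=[0.2737, -0.2297, 0.4822] → [-0.3782, 0.1135, -0.5377, -0.6351, 0.5329, 0.5592]
J4: z=[-0.7146, -0.1304, -0.6873] o=[0.0970, 0.5788, 0.5126] → [-0.2696, -0.8036, 0.4327, -0.7146, -0.1304, -0.6873]
J5: z=[0.5572, 0.4880, -0.6719] o=[0.2916, 0.1818, 0.3856] → [-0.1680, -0.2499, -0.3208, 0.5572, 0.4880, -0.6719]
V = J·q̇ = [-0.2467, 1.3735, -0.7631, 0.2469, 0.7012, 1.6271]

-0.2467 1.3735 -0.7631 0.2469 0.7012 1.6271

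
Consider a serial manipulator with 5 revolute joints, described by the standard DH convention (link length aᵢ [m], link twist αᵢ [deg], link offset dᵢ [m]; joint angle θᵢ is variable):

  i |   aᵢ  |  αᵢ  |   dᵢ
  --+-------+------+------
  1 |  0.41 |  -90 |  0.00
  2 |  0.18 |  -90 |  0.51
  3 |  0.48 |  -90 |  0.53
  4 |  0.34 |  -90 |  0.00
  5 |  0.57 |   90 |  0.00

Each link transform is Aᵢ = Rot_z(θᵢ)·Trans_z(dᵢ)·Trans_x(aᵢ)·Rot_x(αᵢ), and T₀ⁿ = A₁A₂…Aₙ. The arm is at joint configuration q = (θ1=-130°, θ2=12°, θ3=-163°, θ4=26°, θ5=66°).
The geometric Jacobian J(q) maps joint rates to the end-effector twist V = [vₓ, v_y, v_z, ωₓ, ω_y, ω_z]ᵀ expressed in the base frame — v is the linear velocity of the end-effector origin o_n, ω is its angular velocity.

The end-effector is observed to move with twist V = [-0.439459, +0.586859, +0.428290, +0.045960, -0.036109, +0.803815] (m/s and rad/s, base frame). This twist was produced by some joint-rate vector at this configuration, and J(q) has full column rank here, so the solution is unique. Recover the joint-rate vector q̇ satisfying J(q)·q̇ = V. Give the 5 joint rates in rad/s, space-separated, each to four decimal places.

o_n = [0.5858, 0.2273, -0.0814]
J₁: ẑ×o_n = [-0.2273, 0.5858, 0.0000], ω = ẑ
J2: z=[0.7660, -0.6428, 0.0000] o=[-0.2635, -0.3141, 0.0000] → [0.0523, 0.0623, 0.9607, 0.7660, -0.6428, 0.0000]
J3: z=[0.1336, 0.1593, -0.9781] o=[0.0140, -0.7768, -0.0374] → [0.9752, -0.5535, 0.0431, 0.1336, 0.1593, -0.9781]
J4: z=[0.5487, -0.8338, -0.0608] o=[0.4809, -0.4386, -0.4604] → [-0.2756, -0.2144, 0.4529, 0.5487, -0.8338, -0.0608]
J5: z=[-0.4819, -0.3749, 0.7920] o=[0.7132, -0.3008, -0.2539] → [-0.4829, -0.0178, -0.3022, -0.4819, -0.3749, 0.7920]
q̇ = J⁺·V = [-0.0920, 0.9870, -0.6880, -0.9430, 0.2090]

-0.0920 0.9870 -0.6880 -0.9430 0.2090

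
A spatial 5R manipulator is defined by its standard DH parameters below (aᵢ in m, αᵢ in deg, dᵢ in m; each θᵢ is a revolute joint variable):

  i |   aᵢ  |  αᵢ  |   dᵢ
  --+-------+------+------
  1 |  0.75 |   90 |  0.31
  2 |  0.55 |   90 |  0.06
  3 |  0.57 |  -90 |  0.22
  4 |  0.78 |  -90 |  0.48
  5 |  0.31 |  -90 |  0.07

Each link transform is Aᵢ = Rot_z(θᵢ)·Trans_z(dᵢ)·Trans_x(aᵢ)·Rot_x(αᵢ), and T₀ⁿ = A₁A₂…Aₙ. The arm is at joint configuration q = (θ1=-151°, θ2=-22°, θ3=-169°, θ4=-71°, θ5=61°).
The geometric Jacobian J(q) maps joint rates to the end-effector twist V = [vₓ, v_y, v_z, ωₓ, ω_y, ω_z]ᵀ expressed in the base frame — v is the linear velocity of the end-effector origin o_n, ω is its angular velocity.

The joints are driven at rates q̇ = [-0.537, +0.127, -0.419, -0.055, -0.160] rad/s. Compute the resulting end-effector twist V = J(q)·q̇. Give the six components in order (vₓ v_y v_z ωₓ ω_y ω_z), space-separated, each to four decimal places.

o_n = [0.1232, -0.3024, -0.5641]
J₁: ẑ×o_n = [0.3024, 0.1232, -0.0000], ω = ẑ
J2: z=[-0.4848, 0.8746, 0.0000] o=[-0.6560, -0.3636, 0.3100] → [-0.7645, -0.4238, -0.7112, -0.4848, 0.8746, 0.0000]
J3: z=[0.3276, 0.1816, -0.9272] o=[-1.1311, -0.5584, 0.1040] → [0.1160, -0.9441, -0.1439, 0.3276, 0.1816, -0.9272]
J4: z=[0.3212, -0.9443, -0.0715] o=[-0.5525, -0.3620, 0.1096] → [0.6404, 0.1681, 0.6573, 0.3212, -0.9443, -0.0715]
J5: z=[0.7335, 0.2003, 0.6496] o=[0.0689, -0.6117, -0.5151] → [-0.2107, 0.0711, 0.2160, 0.7335, 0.2003, 0.6496]
V = J·q̇ = [-0.3096, 0.2550, -0.1007, -0.3339, 0.0549, -0.2485]

-0.3096 0.2550 -0.1007 -0.3339 0.0549 -0.2485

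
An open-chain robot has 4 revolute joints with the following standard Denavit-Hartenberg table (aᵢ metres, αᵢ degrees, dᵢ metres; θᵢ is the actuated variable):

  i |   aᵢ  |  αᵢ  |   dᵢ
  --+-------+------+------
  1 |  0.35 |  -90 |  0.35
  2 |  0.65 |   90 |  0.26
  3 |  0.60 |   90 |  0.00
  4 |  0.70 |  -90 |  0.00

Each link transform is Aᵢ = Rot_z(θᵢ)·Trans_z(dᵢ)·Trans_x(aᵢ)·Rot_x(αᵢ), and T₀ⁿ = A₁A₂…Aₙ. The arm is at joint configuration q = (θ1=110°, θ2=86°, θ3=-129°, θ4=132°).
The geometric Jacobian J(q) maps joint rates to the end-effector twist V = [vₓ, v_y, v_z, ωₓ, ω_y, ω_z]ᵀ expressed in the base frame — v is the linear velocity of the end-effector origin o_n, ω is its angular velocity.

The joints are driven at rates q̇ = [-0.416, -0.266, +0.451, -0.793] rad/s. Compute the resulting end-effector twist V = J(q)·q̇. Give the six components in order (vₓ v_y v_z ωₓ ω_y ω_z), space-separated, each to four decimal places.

0.4992 0.7799 0.3874 0.5503 0.7248 -0.9993

o_n = [-0.4589, 0.7998, -0.1795]
J₁: ẑ×o_n = [-0.7998, -0.4589, 0.0000], ω = ẑ
J2: z=[-0.9397, -0.3420, 0.0000] o=[-0.1197, 0.3289, 0.3500] → [0.1811, -0.4976, -0.5585, -0.9397, -0.3420, 0.0000]
J3: z=[-0.3412, 0.9374, 0.0698] o=[-0.3795, 0.2826, -0.2984] → [0.0754, 0.0350, -0.1020, -0.3412, 0.9374, 0.0698]
J4: z=[-0.5728, -0.2662, 0.7753] o=[0.0676, 0.4173, 0.0783] → [-0.2279, -0.5559, -0.3592, -0.5728, -0.2662, 0.7753]
V = J·q̇ = [0.4992, 0.7799, 0.3874, 0.5503, 0.7248, -0.9993]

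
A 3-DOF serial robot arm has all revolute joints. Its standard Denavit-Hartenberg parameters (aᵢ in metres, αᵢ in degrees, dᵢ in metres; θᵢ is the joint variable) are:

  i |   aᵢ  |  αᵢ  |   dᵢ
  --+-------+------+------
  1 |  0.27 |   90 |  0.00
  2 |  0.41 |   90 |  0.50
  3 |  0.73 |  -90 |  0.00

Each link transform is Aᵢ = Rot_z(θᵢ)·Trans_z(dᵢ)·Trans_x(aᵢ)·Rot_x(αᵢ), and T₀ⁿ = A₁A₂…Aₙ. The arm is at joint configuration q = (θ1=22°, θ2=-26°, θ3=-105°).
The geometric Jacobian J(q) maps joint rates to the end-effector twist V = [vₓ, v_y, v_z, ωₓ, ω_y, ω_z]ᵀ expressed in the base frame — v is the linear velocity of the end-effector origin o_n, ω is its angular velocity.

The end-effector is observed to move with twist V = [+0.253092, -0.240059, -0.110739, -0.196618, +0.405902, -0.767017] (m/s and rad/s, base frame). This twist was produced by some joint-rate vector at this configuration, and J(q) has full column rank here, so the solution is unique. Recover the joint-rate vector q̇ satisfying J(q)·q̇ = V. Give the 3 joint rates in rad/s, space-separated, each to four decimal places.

o_n = [0.3577, 0.3658, -0.0969]
J₁: ẑ×o_n = [-0.3658, 0.3577, 0.0000], ω = ẑ
J2: z=[0.3746, -0.9272, 0.0000] o=[0.2503, 0.1011, 0.0000] → [0.0899, 0.0363, 0.1987, 0.3746, -0.9272, 0.0000]
J3: z=[-0.4065, -0.1642, -0.8988] o=[0.7793, -0.2244, -0.1797] → [0.5168, 0.4126, -0.3091, -0.4065, -0.1642, -0.8988]
q̇ = J⁺·V = [-0.7050, -0.4500, 0.0690]

-0.7050 -0.4500 0.0690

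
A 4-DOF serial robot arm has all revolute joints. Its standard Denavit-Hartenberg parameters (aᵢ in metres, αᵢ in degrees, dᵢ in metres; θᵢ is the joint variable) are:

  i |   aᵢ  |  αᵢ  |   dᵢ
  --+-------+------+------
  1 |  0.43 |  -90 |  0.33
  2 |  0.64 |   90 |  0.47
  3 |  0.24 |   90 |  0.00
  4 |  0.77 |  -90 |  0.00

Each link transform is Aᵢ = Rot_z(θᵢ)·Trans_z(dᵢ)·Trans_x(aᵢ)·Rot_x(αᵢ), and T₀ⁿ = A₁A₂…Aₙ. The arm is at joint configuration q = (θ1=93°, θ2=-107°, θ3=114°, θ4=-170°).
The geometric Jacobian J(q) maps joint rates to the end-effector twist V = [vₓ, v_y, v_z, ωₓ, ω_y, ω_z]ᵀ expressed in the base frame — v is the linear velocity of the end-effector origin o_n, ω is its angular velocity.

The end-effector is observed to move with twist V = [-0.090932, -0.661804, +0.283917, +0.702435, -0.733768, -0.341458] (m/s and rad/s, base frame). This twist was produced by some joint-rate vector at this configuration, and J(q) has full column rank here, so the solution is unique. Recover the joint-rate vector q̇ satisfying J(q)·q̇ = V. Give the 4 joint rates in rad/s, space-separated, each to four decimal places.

-0.1530 -0.6830 0.7910 0.0490

o_n = [-0.0127, 0.3089, 1.1827]
J₁: ẑ×o_n = [-0.3089, -0.0127, 0.0000], ω = ẑ
J2: z=[-0.9986, -0.0523, 0.0000] o=[-0.0225, 0.4294, 0.3300] → [-0.0446, 0.8516, 0.1209, -0.9986, -0.0523, 0.0000]
J3: z=[0.0500, -0.9550, -0.2924] o=[-0.4821, 0.2180, 0.9420] → [-0.2033, -0.1493, 0.4528, 0.0500, -0.9550, -0.2924]
J4: z=[-0.3922, -0.2880, 0.8736] o=[-0.7025, 0.2350, 0.8487] → [-0.1608, 0.7337, 0.1697, -0.3922, -0.2880, 0.8736]
q̇ = J⁺·V = [-0.1530, -0.6830, 0.7910, 0.0490]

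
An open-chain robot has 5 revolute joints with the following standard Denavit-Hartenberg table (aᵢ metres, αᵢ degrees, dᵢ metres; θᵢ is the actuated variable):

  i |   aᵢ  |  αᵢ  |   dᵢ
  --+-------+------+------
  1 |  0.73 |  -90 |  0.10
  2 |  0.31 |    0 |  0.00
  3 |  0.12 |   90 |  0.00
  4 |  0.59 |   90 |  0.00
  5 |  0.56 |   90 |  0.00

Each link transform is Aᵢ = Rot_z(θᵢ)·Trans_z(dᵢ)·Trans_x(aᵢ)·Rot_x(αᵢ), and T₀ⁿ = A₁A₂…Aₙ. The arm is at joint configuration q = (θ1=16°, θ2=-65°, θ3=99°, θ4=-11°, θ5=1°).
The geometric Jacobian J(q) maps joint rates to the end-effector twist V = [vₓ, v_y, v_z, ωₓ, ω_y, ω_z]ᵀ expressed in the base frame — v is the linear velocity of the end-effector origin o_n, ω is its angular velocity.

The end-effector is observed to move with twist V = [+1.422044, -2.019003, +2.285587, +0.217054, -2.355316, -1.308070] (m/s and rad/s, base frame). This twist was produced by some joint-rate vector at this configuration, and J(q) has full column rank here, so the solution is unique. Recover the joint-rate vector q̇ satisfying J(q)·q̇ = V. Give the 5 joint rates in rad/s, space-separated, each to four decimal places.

o_n = [1.8886, 0.3133, -0.3093]
J₁: ẑ×o_n = [-0.3133, 1.8886, 0.0000], ω = ẑ
J2: z=[-0.2756, 0.9613, 0.0000] o=[0.7017, 0.2012, 0.1000] → [-0.3934, -0.1128, -1.1718, -0.2756, 0.9613, 0.0000]
J3: z=[-0.2756, 0.9613, 0.0000] o=[0.8277, 0.2373, 0.3810] → [-0.6635, -0.1902, -1.0408, -0.2756, 0.9613, 0.0000]
J4: z=[0.5375, 0.1541, 0.8290] o=[0.9233, 0.2647, 0.3139] → [-0.1363, 1.1352, -0.1227, 0.5375, 0.1541, 0.8290]
J5: z=[0.1185, -0.9872, 0.1067] o=[1.4159, 0.2889, -0.0100] → [0.2928, 0.0859, 0.4696, 0.1185, -0.9872, 0.1067]
q̇ = J⁺·V = [-0.8610, -0.9520, -0.7790, -0.6170, 0.6040]

-0.8610 -0.9520 -0.7790 -0.6170 0.6040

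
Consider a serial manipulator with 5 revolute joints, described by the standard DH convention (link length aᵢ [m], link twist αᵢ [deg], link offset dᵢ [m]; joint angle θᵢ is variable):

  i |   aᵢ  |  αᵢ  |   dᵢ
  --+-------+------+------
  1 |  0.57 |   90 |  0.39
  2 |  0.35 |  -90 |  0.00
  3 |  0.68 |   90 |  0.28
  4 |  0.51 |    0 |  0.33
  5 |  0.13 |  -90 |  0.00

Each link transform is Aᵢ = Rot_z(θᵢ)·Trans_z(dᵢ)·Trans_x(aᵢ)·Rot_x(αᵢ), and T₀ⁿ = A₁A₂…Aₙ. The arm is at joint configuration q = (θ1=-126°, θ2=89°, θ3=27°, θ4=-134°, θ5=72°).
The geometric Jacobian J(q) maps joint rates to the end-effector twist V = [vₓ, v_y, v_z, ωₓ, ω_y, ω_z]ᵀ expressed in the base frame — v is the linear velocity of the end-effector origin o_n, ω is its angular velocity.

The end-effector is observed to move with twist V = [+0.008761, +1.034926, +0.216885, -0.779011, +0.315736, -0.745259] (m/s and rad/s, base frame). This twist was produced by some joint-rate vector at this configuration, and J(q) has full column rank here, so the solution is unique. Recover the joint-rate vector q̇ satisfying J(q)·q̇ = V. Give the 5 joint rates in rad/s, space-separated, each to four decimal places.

o_n = [-0.5580, -0.5666, 1.2308]
J₁: ẑ×o_n = [0.5666, -0.5580, 0.0000], ω = ẑ
J2: z=[-0.8090, 0.5878, 0.0000] o=[-0.3350, -0.4611, 0.3900] → [0.4942, 0.6802, 0.2164, -0.8090, 0.5878, 0.0000]
J3: z=[0.5877, 0.8089, 0.0175] o=[-0.3386, -0.4661, 0.7399] → [0.3988, -0.2923, 0.1184, 0.5877, 0.8089, 0.0175]
J4: z=[-0.7255, 0.5173, 0.4539] o=[0.0695, -0.4296, 1.3506] → [0.0002, -0.3718, 0.4240, -0.7255, 0.5173, 0.4539]
J5: z=[-0.7255, 0.5173, 0.4539] o=[-0.5124, -0.4566, 1.1784] → [0.0770, 0.0173, 0.1033, -0.7255, 0.5173, 0.4539]
q̇ = J⁺·V = [-0.6550, 0.9860, -0.2040, 0.1480, -0.3390]

-0.6550 0.9860 -0.2040 0.1480 -0.3390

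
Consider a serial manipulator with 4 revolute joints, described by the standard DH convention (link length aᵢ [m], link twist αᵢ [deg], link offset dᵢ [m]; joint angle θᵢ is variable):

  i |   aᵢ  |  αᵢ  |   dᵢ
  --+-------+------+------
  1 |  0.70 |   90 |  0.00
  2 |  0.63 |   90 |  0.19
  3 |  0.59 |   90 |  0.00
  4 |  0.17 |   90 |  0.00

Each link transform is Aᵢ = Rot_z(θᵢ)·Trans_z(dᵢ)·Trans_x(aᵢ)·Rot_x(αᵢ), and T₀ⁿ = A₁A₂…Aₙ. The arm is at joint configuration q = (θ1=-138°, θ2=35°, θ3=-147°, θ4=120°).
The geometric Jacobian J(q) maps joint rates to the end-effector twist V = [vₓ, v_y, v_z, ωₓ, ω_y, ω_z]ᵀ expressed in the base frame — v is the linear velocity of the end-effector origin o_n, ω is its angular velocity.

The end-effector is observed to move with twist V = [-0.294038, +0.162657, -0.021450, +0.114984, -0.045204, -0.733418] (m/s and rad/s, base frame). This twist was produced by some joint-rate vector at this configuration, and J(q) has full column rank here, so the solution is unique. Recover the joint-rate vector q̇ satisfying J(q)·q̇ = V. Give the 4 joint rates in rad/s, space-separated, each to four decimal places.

-0.4030 -0.4720 0.2390 0.4310

o_n = [-0.6517, -0.7013, -0.0022]
J₁: ẑ×o_n = [0.7013, -0.6517, 0.0000], ω = ẑ
J2: z=[-0.6691, 0.7431, 0.0000] o=[-0.5202, -0.4684, 0.0000] → [-0.0016, -0.0015, 0.2536, -0.6691, 0.7431, 0.0000]
J3: z=[-0.4263, -0.3838, -0.8192] o=[-1.0308, -0.6725, 0.3614] → [0.1160, -0.4655, 0.1578, -0.4263, -0.3838, -0.8192]
J4: z=[-0.2296, 0.9218, -0.3124] o=[-0.5146, -0.6401, 0.0775] → [-0.0926, 0.0245, 0.1404, -0.2296, 0.9218, -0.3124]
q̇ = J⁺·V = [-0.4030, -0.4720, 0.2390, 0.4310]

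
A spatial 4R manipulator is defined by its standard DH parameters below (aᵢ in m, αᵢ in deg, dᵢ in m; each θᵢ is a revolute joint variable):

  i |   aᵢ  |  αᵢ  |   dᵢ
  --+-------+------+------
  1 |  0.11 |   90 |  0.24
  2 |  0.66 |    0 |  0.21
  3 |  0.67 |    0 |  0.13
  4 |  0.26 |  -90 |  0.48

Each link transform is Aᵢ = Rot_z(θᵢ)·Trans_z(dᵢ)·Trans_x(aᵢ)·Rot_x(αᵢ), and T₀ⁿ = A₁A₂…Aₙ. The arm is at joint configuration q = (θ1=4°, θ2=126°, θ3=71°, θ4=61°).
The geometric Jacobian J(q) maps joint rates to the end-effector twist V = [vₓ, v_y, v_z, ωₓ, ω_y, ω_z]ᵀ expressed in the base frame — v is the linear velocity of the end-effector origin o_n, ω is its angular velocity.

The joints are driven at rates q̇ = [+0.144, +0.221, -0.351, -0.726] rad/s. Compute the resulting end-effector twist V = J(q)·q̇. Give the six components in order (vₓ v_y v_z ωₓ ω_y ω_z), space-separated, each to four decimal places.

o_n = [-0.9131, -0.8859, 0.3237]
J₁: ẑ×o_n = [0.8859, -0.9131, 0.0000], ω = ẑ
J2: z=[0.0698, -0.9976, 0.0000] o=[0.1097, 0.0077, 0.2400] → [-0.0835, -0.0058, -1.0827, 0.0698, -0.9976, 0.0000]
J3: z=[0.0698, -0.9976, 0.0000] o=[-0.2626, -0.2289, 0.7740] → [0.4491, 0.0314, -0.6948, 0.0698, -0.9976, 0.0000]
J4: z=[0.0698, -0.9976, 0.0000] o=[-0.8927, -0.4033, 0.5781] → [0.2537, 0.0177, -0.0541, 0.0698, -0.9976, 0.0000]
V = J·q̇ = [-0.2327, -0.1567, 0.0438, -0.0597, 0.8539, 0.1440]

-0.2327 -0.1567 0.0438 -0.0597 0.8539 0.1440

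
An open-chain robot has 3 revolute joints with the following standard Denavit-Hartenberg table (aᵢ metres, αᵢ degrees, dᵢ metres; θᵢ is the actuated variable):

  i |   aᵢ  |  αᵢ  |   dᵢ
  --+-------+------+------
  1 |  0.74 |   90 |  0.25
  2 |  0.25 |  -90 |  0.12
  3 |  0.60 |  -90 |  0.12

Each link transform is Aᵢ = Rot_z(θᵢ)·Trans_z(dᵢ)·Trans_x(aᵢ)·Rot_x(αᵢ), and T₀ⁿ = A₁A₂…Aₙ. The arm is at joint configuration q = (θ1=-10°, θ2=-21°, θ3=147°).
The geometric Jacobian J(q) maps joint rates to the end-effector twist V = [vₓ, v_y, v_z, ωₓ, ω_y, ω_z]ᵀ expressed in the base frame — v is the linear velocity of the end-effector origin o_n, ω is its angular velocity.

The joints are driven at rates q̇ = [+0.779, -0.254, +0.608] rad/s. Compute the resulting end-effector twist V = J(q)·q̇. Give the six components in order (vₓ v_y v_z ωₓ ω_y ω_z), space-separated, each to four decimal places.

-0.2698 0.1693 0.1203 0.2587 0.2123 1.3466

o_n = [0.5742, 0.1087, 0.4528]
J₁: ẑ×o_n = [-0.1087, 0.5742, 0.0000], ω = ẑ
J2: z=[-0.1736, -0.9848, 0.0000] o=[0.7288, -0.1285, 0.2500] → [-0.1997, 0.0352, -0.1934, -0.1736, -0.9848, 0.0000]
J3: z=[0.3529, -0.0622, 0.9336] o=[0.9378, -0.2872, 0.1604] → [-0.3878, -0.4426, 0.1171, 0.3529, -0.0622, 0.9336]
V = J·q̇ = [-0.2698, 0.1693, 0.1203, 0.2587, 0.2123, 1.3466]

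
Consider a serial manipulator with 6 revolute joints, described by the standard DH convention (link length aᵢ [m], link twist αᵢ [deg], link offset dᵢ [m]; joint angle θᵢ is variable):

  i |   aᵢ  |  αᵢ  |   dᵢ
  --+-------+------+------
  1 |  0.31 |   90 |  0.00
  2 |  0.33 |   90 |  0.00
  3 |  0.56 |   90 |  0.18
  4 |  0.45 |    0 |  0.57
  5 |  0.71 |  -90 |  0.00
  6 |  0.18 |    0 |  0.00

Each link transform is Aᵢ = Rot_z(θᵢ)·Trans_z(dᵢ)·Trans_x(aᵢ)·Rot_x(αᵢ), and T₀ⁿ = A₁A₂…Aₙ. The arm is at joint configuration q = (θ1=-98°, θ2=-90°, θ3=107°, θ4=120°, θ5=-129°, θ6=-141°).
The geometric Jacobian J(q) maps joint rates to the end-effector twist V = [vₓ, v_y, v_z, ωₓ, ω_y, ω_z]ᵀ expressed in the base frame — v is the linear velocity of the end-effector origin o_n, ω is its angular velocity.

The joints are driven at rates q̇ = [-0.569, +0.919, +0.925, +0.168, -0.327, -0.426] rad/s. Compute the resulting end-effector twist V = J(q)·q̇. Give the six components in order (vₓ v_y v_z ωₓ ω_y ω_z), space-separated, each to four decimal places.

o_n = [-1.0246, 0.3162, -0.7208]
J₁: ẑ×o_n = [-0.3162, -1.0246, 0.0000], ω = ẑ
J2: z=[-0.9903, 0.1392, 0.0000] o=[-0.0431, -0.3070, 0.0000] → [-0.1003, -0.7138, -0.4805, -0.9903, 0.1392, 0.0000]
J3: z=[0.1392, 0.9903, -0.0000] o=[-0.0431, -0.3070, -0.3300] → [-0.3870, 0.0544, 1.0586, 0.1392, 0.9903, -0.0000]
J4: z=[-0.2895, 0.0407, -0.9563] o=[-0.5484, -0.0542, -0.1663] → [0.3317, 0.2948, -0.0879, -0.2895, 0.0407, -0.9563]
J5: z=[-0.2895, 0.0407, -0.9563] o=[-0.4461, 0.3250, -0.7771] → [-0.0061, 0.5695, 0.0261, -0.2895, 0.0407, -0.9563]
J6: z=[-0.0107, 0.9989, 0.0457] o=[-1.1257, 0.3083, -0.5721] → [-0.1489, 0.0030, -0.1011, -0.0107, 0.9989, 0.0457]
V = J·q̇ = [-0.1491, -0.1607, 0.5574, -0.7307, 0.6119, -0.4364]

-0.1491 -0.1607 0.5574 -0.7307 0.6119 -0.4364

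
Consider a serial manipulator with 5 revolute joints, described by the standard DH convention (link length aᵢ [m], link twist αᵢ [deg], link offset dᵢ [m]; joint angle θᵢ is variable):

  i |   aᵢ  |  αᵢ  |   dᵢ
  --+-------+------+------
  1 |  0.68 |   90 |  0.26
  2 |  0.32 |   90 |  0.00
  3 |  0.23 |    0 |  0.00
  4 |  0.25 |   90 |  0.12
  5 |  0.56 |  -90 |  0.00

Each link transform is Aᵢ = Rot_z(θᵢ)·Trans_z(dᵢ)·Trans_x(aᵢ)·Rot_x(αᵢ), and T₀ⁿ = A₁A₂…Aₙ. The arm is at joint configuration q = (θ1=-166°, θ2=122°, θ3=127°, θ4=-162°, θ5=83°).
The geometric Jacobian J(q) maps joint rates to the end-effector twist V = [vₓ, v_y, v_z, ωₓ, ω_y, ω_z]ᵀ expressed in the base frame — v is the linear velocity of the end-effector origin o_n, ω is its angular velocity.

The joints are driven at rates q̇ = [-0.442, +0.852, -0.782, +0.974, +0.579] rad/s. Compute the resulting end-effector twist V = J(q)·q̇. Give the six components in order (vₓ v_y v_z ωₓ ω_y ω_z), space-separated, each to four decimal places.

0.3386 0.9019 0.2375 -0.4201 0.2845 -0.6219

o_n = [-0.9888, -0.2453, 0.9932]
J₁: ẑ×o_n = [0.2453, -0.9888, 0.0000], ω = ẑ
J2: z=[-0.2419, 0.9703, 0.0000] o=[-0.6598, -0.1645, 0.2600] → [0.7114, 0.1774, 0.3388, -0.2419, 0.9703, 0.0000]
J3: z=[-0.8229, -0.2052, 0.5299] o=[-0.4953, -0.1235, 0.5314] → [-0.0302, 0.1185, -0.0010, -0.8229, -0.2052, 0.5299]
J4: z=[-0.8229, -0.2052, 0.5299] o=[-0.6109, 0.0370, 0.4140] → [0.0308, 0.2764, 0.1548, -0.8229, -0.2052, 0.5299]
J5: z=[-0.0967, -0.8684, -0.4864] o=[-0.5696, -0.1005, 0.6513] → [-0.3674, 0.2370, -0.3500, -0.0967, -0.8684, -0.4864]
V = J·q̇ = [0.3386, 0.9019, 0.2375, -0.4201, 0.2845, -0.6219]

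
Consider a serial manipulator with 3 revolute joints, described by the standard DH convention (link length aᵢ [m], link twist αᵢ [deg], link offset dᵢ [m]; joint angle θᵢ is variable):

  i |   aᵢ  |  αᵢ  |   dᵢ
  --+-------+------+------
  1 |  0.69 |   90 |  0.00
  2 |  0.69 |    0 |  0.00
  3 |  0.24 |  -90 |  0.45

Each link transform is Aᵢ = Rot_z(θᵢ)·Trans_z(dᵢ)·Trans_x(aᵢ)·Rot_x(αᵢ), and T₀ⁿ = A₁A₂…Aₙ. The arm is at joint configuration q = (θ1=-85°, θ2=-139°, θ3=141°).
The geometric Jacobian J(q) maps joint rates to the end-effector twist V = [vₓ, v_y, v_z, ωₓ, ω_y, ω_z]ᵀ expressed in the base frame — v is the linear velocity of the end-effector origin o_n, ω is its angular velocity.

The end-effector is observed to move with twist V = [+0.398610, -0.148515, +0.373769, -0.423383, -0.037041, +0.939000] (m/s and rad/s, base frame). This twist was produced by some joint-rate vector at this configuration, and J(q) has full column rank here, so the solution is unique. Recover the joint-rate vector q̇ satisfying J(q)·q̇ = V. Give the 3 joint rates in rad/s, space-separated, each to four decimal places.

0.9390 -0.5220 0.9470

o_n = [-0.4126, -0.4468, -0.4443]
J₁: ẑ×o_n = [0.4468, -0.4126, 0.0000], ω = ẑ
J2: z=[-0.9962, -0.0872, 0.0000] o=[0.0601, -0.6874, 0.0000] → [0.0387, -0.4426, -0.2809, -0.9962, -0.0872, 0.0000]
J3: z=[-0.9962, -0.0872, 0.0000] o=[0.0148, -0.1686, -0.4527] → [-0.0007, 0.0083, 0.2399, -0.9962, -0.0872, 0.0000]
q̇ = J⁺·V = [0.9390, -0.5220, 0.9470]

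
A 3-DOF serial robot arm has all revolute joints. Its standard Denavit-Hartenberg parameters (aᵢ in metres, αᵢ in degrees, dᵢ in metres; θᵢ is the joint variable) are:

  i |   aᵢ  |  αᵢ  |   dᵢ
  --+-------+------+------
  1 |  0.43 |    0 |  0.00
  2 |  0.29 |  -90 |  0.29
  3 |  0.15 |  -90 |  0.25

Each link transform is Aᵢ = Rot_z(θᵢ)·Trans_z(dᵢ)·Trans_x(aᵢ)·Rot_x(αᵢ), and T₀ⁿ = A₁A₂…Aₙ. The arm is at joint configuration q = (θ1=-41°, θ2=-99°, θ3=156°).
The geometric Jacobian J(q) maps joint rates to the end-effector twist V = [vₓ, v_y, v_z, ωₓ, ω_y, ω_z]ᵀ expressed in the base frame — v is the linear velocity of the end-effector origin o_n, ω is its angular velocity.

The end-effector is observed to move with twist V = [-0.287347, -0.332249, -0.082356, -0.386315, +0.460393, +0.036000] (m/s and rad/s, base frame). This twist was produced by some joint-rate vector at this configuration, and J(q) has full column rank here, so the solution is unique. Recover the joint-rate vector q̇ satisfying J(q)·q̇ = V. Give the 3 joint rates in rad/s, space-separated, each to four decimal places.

o_n = [0.3680, -0.5719, 0.2290]
J₁: ẑ×o_n = [0.5719, 0.3680, -0.0000], ω = ẑ
J2: z=[0.0000, 0.0000, 1.0000] o=[0.3245, -0.2821, 0.0000] → [0.2898, 0.0435, -0.0000, 0.0000, 0.0000, 1.0000]
J3: z=[0.6428, -0.7660, 0.0000] o=[0.1024, -0.4685, 0.2900] → [0.0467, 0.0392, 0.1370, 0.6428, -0.7660, 0.0000]
q̇ = J⁺·V = [-0.9560, 0.9920, -0.6010]

-0.9560 0.9920 -0.6010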